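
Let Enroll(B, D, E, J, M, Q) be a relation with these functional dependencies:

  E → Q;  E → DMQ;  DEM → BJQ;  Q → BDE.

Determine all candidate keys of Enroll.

{E}⁺: E→Q adds Q; E→DMQ adds D, M; DEM→BJQ adds B, J → {B, D, E, J, M, Q}.
{Q}⁺: Q→BDE adds B, D, E; E→DMQ adds M; DEM→BJQ adds J → {B, D, E, J, M, Q}.

(E); (Q)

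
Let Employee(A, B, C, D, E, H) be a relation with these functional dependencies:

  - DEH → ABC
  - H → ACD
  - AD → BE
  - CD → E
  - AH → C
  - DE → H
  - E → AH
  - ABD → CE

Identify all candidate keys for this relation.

{E}, {H}, {A, D}, {C, D}

{E}⁺: E→AH adds A, H; H→ACD adds C, D; AD→BE adds B → {A, B, C, D, E, H}.
{H}⁺: H→ACD adds A, C, D; AD→BE adds B, E → {A, B, C, D, E, H}.
{A, D}⁺: AD→BE adds B, E; DE→H adds H; ABD→CE adds C → {A, B, C, D, E, H}. Minimal: {D}⁺ = {D}; {A}⁺ = {A} — none reach the full schema.
{C, D}⁺: CD→E adds E; DE→H adds H; E→AH adds A; DEH→ABC adds B → {A, B, C, D, E, H}. Minimal: {D}⁺ = {D}; {C}⁺ = {C} — none reach the full schema.
Any other superkey contains one of these as a subset, so there are no further candidate keys.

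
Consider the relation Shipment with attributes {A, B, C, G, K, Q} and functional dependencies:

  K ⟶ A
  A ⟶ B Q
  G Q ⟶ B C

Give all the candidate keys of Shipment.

GK

Attributes G, K never appear on any right-hand side, so every candidate key must contain {G, K}.
{G, K}⁺ = {A, B, C, G, K, Q}, which is all of the schema, so {G, K} is the only candidate key.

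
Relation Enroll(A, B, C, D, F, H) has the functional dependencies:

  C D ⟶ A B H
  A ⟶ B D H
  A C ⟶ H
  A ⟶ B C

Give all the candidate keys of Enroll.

{A, F}; {C, D, F}

Attribute F never appears on the right-hand side of any dependency, so F must belong to every candidate key.
{F}⁺ = {F}, which is not all of the schema, so we must add further attributes.
{A, F}⁺: A→BDH adds B, D, H; A→BC adds C → {A, B, C, D, F, H}. Minimal: {F}⁺ = {F}; {A}⁺ = {A, B, C, D, H} — none reach the full schema.
{C, D, F}⁺: CD→ABH adds A, B, H → {A, B, C, D, F, H}. Minimal: {D, F}⁺ = {D, F}; {C, F}⁺ = {C, F}; {C, D}⁺ = {A, B, C, D, H} — none reach the full schema.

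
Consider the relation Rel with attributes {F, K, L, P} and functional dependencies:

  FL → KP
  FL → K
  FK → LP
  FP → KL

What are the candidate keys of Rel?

Attribute F never appears on the right-hand side of any dependency, so F must belong to every candidate key.
{F}⁺ = {F}, which is not all of the schema, so we must add further attributes.
{F, K}⁺: FK→LP adds L, P → {F, K, L, P}. Minimal: {K}⁺ = {K}; {F}⁺ = {F} — none reach the full schema.
{F, L}⁺: FL→KP adds K, P → {F, K, L, P}. Minimal: {L}⁺ = {L}; {F}⁺ = {F} — none reach the full schema.
{F, P}⁺: FP→KL adds K, L → {F, K, L, P}. Minimal: {P}⁺ = {P}; {F}⁺ = {F} — none reach the full schema.
Any other superkey contains one of these as a subset, so there are no further candidate keys.

{F, K}, {F, L}, {F, P}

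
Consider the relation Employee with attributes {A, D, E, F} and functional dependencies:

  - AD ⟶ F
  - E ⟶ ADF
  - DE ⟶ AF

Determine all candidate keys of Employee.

{E}

Attribute E never appears on the right-hand side of any dependency, so E must belong to every candidate key.
{E}⁺ = {A, D, E, F}, which is all of the schema, so {E} is the only candidate key.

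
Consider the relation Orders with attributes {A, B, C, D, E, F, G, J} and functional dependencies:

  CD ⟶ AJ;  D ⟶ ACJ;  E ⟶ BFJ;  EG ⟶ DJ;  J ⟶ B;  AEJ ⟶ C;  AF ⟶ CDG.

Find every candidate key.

Attribute E never appears on the right-hand side of any dependency, so E must belong to every candidate key.
{E}⁺ = {B, E, F, J}, which is not all of the schema, so we must add further attributes.
{A, E}⁺: E→BFJ adds B, F, J; AEJ→C adds C; AF→CDG adds D, G → {A, B, C, D, E, F, G, J}.
{D, E}⁺: D→ACJ adds A, C, J; E→BFJ adds B, F; AF→CDG adds G → {A, B, C, D, E, F, G, J}.
{E, G}⁺: E→BFJ adds B, F, J; EG→DJ adds D; D→ACJ adds A, C → {A, B, C, D, E, F, G, J}.
Any other superkey contains one of these as a subset, so there are no further candidate keys.

{A, E}; {D, E}; {E, G}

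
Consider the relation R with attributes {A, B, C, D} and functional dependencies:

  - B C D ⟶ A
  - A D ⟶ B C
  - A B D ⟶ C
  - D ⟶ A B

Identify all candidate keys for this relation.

{D}⁺: D→AB adds A, B; AD→BC adds C → {A, B, C, D}.

(D)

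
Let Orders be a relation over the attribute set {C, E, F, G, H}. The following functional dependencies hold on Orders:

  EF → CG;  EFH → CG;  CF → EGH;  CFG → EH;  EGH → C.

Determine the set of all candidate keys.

Attribute F never appears on the right-hand side of any dependency, so F must belong to every candidate key.
{F}⁺ = {F}, which is not all of the schema, so we must add further attributes.
{C, F}⁺: CF→EGH adds E, G, H → {C, E, F, G, H}. Minimal: {F}⁺ = {F}; {C}⁺ = {C} — none reach the full schema.
{E, F}⁺: EF→CG adds C, G; CF→EGH adds H → {C, E, F, G, H}. Minimal: {F}⁺ = {F}; {E}⁺ = {E} — none reach the full schema.
Any other superkey contains one of these as a subset, so there are no further candidate keys.

{C, F}; {E, F}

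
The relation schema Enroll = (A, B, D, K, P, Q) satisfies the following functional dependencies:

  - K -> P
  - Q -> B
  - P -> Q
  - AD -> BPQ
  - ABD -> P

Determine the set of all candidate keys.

{A, D, K}⁺: K→P adds P; P→Q adds Q; AD→BPQ adds B → {A, B, D, K, P, Q}. Minimal: {D, K}⁺ = {B, D, K, P, Q}; {A, K}⁺ = {A, B, K, P, Q}; {A, D}⁺ = {A, B, D, P, Q} — none reach the full schema.

{A, D, K}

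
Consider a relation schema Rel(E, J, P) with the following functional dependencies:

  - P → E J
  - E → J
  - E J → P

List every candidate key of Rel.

(E); (P)

{E}⁺: E→J adds J; EJ→P adds P → {E, J, P}.
{P}⁺: P→EJ adds E, J → {E, J, P}.
Any other superkey contains one of these as a subset, so there are no further candidate keys.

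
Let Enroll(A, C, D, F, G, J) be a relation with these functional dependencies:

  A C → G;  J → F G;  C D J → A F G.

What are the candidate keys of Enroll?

Attributes C, D, J never appear on any right-hand side, so every candidate key must contain {C, D, J}.
{C, D, J}⁺ = {A, C, D, F, G, J}, which is all of the schema, so {C, D, J} is the only candidate key.

(C, D, J)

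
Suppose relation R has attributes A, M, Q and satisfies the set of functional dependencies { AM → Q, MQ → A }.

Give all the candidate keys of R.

(A, M), (M, Q)

Attribute M never appears on the right-hand side of any dependency, so M must belong to every candidate key.
{M}⁺ = {M}, which is not all of the schema, so we must add further attributes.
{A, M}⁺: AM→Q adds Q → {A, M, Q}.
{M, Q}⁺: MQ→A adds A → {A, M, Q}.
Any other superkey contains one of these as a subset, so there are no further candidate keys.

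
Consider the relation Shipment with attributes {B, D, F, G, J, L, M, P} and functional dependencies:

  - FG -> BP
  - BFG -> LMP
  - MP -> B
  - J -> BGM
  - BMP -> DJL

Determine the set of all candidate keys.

FG; FJ; FMP

{F, G}⁺: FG→BP adds B, P; BFG→LMP adds L, M; BMP→DJL adds D, J → {B, D, F, G, J, L, M, P}. Minimal: {G}⁺ = {G}; {F}⁺ = {F} — none reach the full schema.
{F, J}⁺: J→BGM adds B, G, M; FG→BP adds P; BFG→LMP adds L; BMP→DJL adds D → {B, D, F, G, J, L, M, P}. Minimal: {J}⁺ = {B, G, J, M}; {F}⁺ = {F} — none reach the full schema.
{F, M, P}⁺: MP→B adds B; BMP→DJL adds D, J, L; J→BGM adds G → {B, D, F, G, J, L, M, P}. Minimal: {M, P}⁺ = {B, D, G, J, L, M, P}; {F, P}⁺ = {F, P}; {F, M}⁺ = {F, M} — none reach the full schema.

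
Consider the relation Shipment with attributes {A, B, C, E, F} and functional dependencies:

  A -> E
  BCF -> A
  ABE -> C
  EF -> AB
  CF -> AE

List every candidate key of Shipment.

Attribute F never appears on the right-hand side of any dependency, so F must belong to every candidate key.
{F}⁺ = {F}, which is not all of the schema, so we must add further attributes.
{A, F}⁺: A→E adds E; EF→AB adds B; ABE→C adds C → {A, B, C, E, F}. Minimal: {F}⁺ = {F}; {A}⁺ = {A, E} — none reach the full schema.
{C, F}⁺: CF→AE adds A, E; EF→AB adds B → {A, B, C, E, F}. Minimal: {F}⁺ = {F}; {C}⁺ = {C} — none reach the full schema.
{E, F}⁺: EF→AB adds A, B; ABE→C adds C → {A, B, C, E, F}. Minimal: {F}⁺ = {F}; {E}⁺ = {E} — none reach the full schema.
Any other superkey contains one of these as a subset, so there are no further candidate keys.

AF, CF, EF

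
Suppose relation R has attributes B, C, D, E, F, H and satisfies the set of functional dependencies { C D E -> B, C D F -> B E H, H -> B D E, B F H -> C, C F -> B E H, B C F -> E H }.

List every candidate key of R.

{C, F}⁺: CF→BEH adds B, E, H; H→BDE adds D → {B, C, D, E, F, H}. Minimal: {F}⁺ = {F}; {C}⁺ = {C} — none reach the full schema.
{F, H}⁺: H→BDE adds B, D, E; BFH→C adds C → {B, C, D, E, F, H}. Minimal: {H}⁺ = {B, D, E, H}; {F}⁺ = {F} — none reach the full schema.
Any other superkey contains one of these as a subset, so there are no further candidate keys.

CF, FH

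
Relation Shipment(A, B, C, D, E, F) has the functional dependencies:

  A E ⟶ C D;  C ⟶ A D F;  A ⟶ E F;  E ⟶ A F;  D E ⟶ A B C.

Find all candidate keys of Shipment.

{A}; {C}; {E}

{A}⁺: A→EF adds E, F; AE→CD adds C, D; DE→ABC adds B → {A, B, C, D, E, F}.
{C}⁺: C→ADF adds A, D, F; A→EF adds E; DE→ABC adds B → {A, B, C, D, E, F}.
{E}⁺: E→AF adds A, F; AE→CD adds C, D; DE→ABC adds B → {A, B, C, D, E, F}.
Any other superkey contains one of these as a subset, so there are no further candidate keys.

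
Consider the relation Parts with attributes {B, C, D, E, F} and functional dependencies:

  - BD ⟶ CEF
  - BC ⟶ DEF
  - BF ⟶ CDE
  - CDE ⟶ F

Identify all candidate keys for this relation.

(B, C), (B, D), (B, F)

{B, C}⁺: BC→DEF adds D, E, F → {B, C, D, E, F}. Minimal: {C}⁺ = {C}; {B}⁺ = {B} — none reach the full schema.
{B, D}⁺: BD→CEF adds C, E, F → {B, C, D, E, F}. Minimal: {D}⁺ = {D}; {B}⁺ = {B} — none reach the full schema.
{B, F}⁺: BF→CDE adds C, D, E → {B, C, D, E, F}. Minimal: {F}⁺ = {F}; {B}⁺ = {B} — none reach the full schema.
Any other superkey contains one of these as a subset, so there are no further candidate keys.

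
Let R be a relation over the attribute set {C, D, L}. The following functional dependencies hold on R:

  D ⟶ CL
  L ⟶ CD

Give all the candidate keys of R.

{D}⁺: D→CL adds C, L → {C, D, L}.
{L}⁺: L→CD adds C, D → {C, D, L}.

{D}, {L}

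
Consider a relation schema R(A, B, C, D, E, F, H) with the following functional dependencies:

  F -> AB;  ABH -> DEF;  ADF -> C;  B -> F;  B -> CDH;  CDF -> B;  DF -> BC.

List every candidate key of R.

{B}⁺: B→F adds F; B→CDH adds C, D, H; F→AB adds A; ABH→DEF adds E → {A, B, C, D, E, F, H}.
{F}⁺: F→AB adds A, B; B→CDH adds C, D, H; ABH→DEF adds E → {A, B, C, D, E, F, H}.

B; F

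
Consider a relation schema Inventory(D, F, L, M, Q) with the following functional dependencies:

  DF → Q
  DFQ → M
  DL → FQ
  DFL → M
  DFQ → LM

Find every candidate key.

{D, F}; {D, L}

Attribute D never appears on the right-hand side of any dependency, so D must belong to every candidate key.
{D}⁺ = {D}, which is not all of the schema, so we must add further attributes.
{D, F}⁺: DF→Q adds Q; DFQ→M adds M; DFQ→LM adds L → {D, F, L, M, Q}.
{D, L}⁺: DL→FQ adds F, Q; DFL→M adds M → {D, F, L, M, Q}.
Any other superkey contains one of these as a subset, so there are no further candidate keys.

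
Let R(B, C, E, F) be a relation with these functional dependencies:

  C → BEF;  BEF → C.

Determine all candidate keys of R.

{C}; {B, E, F}

{C}⁺: C→BEF adds B, E, F → {B, C, E, F}.
{B, E, F}⁺: BEF→C adds C → {B, C, E, F}.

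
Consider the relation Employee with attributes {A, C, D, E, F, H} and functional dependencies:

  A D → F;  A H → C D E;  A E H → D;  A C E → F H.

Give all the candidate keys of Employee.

{A, H}, {A, C, E}

Attribute A never appears on the right-hand side of any dependency, so A must belong to every candidate key.
{A}⁺ = {A}, which is not all of the schema, so we must add further attributes.
{A, H}⁺: AH→CDE adds C, D, E; ACE→FH adds F → {A, C, D, E, F, H}.
{A, C, E}⁺: ACE→FH adds F, H; AH→CDE adds D → {A, C, D, E, F, H}.
Any other superkey contains one of these as a subset, so there are no further candidate keys.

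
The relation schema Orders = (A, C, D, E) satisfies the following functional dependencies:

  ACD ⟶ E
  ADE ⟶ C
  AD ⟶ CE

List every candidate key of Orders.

AD

Attributes A, D never appear on any right-hand side, so every candidate key must contain {A, D}.
{A, D}⁺ = {A, C, D, E}, which is all of the schema, so {A, D} is the only candidate key.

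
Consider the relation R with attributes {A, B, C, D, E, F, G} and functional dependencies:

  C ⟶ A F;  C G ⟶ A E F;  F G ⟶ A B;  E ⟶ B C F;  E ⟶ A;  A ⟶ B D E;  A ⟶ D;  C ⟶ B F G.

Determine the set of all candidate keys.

{A}⁺: A→BDE adds B, D, E; E→BCF adds C, F; C→BFG adds G → {A, B, C, D, E, F, G}.
{C}⁺: C→AF adds A, F; A→BDE adds B, D, E; C→BFG adds G → {A, B, C, D, E, F, G}.
{E}⁺: E→BCF adds B, C, F; E→A adds A; A→BDE adds D; C→BFG adds G → {A, B, C, D, E, F, G}.
{F, G}⁺: FG→AB adds A, B; A→BDE adds D, E; E→BCF adds C → {A, B, C, D, E, F, G}.

{A}, {C}, {E}, {F, G}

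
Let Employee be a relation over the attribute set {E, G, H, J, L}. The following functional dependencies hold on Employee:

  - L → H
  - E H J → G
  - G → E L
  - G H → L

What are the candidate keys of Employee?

(G, J); (E, H, J); (E, J, L)

{G, J}⁺: G→EL adds E, L; L→H adds H → {E, G, H, J, L}. Minimal: {J}⁺ = {J}; {G}⁺ = {E, G, H, L} — none reach the full schema.
{E, H, J}⁺: EHJ→G adds G; G→EL adds L → {E, G, H, J, L}. Minimal: {H, J}⁺ = {H, J}; {E, J}⁺ = {E, J}; {E, H}⁺ = {E, H} — none reach the full schema.
{E, J, L}⁺: L→H adds H; EHJ→G adds G → {E, G, H, J, L}. Minimal: {J, L}⁺ = {H, J, L}; {E, L}⁺ = {E, H, L}; {E, J}⁺ = {E, J} — none reach the full schema.
Any other superkey contains one of these as a subset, so there are no further candidate keys.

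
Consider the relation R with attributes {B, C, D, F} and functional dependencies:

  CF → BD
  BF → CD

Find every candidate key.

Attribute F never appears on the right-hand side of any dependency, so F must belong to every candidate key.
{F}⁺ = {F}, which is not all of the schema, so we must add further attributes.
{B, F}⁺: BF→CD adds C, D → {B, C, D, F}. Minimal: {F}⁺ = {F}; {B}⁺ = {B} — none reach the full schema.
{C, F}⁺: CF→BD adds B, D → {B, C, D, F}. Minimal: {F}⁺ = {F}; {C}⁺ = {C} — none reach the full schema.
Any other superkey contains one of these as a subset, so there are no further candidate keys.

BF; CF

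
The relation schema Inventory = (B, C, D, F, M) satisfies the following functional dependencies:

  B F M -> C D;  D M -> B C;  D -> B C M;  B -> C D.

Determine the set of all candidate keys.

BF; DF

Attribute F never appears on the right-hand side of any dependency, so F must belong to every candidate key.
{F}⁺ = {F}, which is not all of the schema, so we must add further attributes.
{B, F}⁺: B→CD adds C, D; D→BCM adds M → {B, C, D, F, M}. Minimal: {F}⁺ = {F}; {B}⁺ = {B, C, D, M} — none reach the full schema.
{D, F}⁺: D→BCM adds B, C, M → {B, C, D, F, M}. Minimal: {F}⁺ = {F}; {D}⁺ = {B, C, D, M} — none reach the full schema.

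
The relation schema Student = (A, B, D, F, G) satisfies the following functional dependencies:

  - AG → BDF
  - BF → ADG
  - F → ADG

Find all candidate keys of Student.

{F}, {A, G}

{F}⁺: F→ADG adds A, D, G; AG→BDF adds B → {A, B, D, F, G}.
{A, G}⁺: AG→BDF adds B, D, F → {A, B, D, F, G}.
Any other superkey contains one of these as a subset, so there are no further candidate keys.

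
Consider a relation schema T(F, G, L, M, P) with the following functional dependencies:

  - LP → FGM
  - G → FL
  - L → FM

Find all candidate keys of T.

{G, P}⁺: G→FL adds F, L; L→FM adds M → {F, G, L, M, P}.
{L, P}⁺: LP→FGM adds F, G, M → {F, G, L, M, P}.
Any other superkey contains one of these as a subset, so there are no further candidate keys.

{G, P}; {L, P}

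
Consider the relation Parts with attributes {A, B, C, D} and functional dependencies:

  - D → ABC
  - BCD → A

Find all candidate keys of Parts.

(D)

{D}⁺: D→ABC adds A, B, C → {A, B, C, D}.
No other minimal superkey exists.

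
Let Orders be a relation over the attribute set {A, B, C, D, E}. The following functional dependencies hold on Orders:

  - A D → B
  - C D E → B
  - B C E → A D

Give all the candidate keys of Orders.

Attributes C, E never appear on any right-hand side, so every candidate key must contain {C, E}.
{C, E}⁺ = {C, E}, which is not all of the schema, so we must add further attributes.
{B, C, E}⁺: BCE→AD adds A, D → {A, B, C, D, E}. Minimal: {C, E}⁺ = {C, E}; {B, E}⁺ = {B, E}; {B, C}⁺ = {B, C} — none reach the full schema.
{C, D, E}⁺: CDE→B adds B; BCE→AD adds A → {A, B, C, D, E}. Minimal: {D, E}⁺ = {D, E}; {C, E}⁺ = {C, E}; {C, D}⁺ = {C, D} — none reach the full schema.
Any other superkey contains one of these as a subset, so there are no further candidate keys.

{B, C, E}, {C, D, E}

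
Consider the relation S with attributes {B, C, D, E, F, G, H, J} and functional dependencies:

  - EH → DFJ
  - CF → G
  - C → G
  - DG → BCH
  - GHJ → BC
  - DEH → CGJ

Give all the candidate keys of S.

(E, H), (C, D, E), (D, E, G)

Attribute E never appears on the right-hand side of any dependency, so E must belong to every candidate key.
{E}⁺ = {E}, which is not all of the schema, so we must add further attributes.
{E, H}⁺: EH→DFJ adds D, F, J; DEH→CGJ adds C, G; DG→BCH adds B → {B, C, D, E, F, G, H, J}.
{C, D, E}⁺: C→G adds G; DG→BCH adds B, H; DEH→CGJ adds J; EH→DFJ adds F → {B, C, D, E, F, G, H, J}.
{D, E, G}⁺: DG→BCH adds B, C, H; DEH→CGJ adds J; EH→DFJ adds F → {B, C, D, E, F, G, H, J}.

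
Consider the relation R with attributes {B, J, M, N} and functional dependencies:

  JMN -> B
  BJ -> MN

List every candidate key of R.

{B, J}, {J, M, N}

Attribute J never appears on the right-hand side of any dependency, so J must belong to every candidate key.
{J}⁺ = {J}, which is not all of the schema, so we must add further attributes.
{B, J}⁺: BJ→MN adds M, N → {B, J, M, N}. Minimal: {J}⁺ = {J}; {B}⁺ = {B} — none reach the full schema.
{J, M, N}⁺: JMN→B adds B → {B, J, M, N}. Minimal: {M, N}⁺ = {M, N}; {J, N}⁺ = {J, N}; {J, M}⁺ = {J, M} — none reach the full schema.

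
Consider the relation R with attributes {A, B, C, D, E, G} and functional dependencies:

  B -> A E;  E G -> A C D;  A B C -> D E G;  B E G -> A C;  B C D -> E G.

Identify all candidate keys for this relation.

(B, C); (B, G)

Attribute B never appears on the right-hand side of any dependency, so B must belong to every candidate key.
{B}⁺ = {A, B, E}, which is not all of the schema, so we must add further attributes.
{B, C}⁺: B→AE adds A, E; ABC→DEG adds D, G → {A, B, C, D, E, G}. Minimal: {C}⁺ = {C}; {B}⁺ = {A, B, E} — none reach the full schema.
{B, G}⁺: B→AE adds A, E; EG→ACD adds C, D → {A, B, C, D, E, G}. Minimal: {G}⁺ = {G}; {B}⁺ = {A, B, E} — none reach the full schema.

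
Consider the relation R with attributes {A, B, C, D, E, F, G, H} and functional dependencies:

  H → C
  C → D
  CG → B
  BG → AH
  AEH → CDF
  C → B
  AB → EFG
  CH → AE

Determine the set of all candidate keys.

(H), (A, B), (A, C), (B, G), (C, G)

{H}⁺: H→C adds C; C→D adds D; C→B adds B; CH→AE adds A, E; AEH→CDF adds F; AB→EFG adds G → {A, B, C, D, E, F, G, H}.
{A, B}⁺: AB→EFG adds E, F, G; BG→AH adds H; AEH→CDF adds C, D → {A, B, C, D, E, F, G, H}. Minimal: {B}⁺ = {B}; {A}⁺ = {A} — none reach the full schema.
{A, C}⁺: C→D adds D; C→B adds B; AB→EFG adds E, F, G; BG→AH adds H → {A, B, C, D, E, F, G, H}. Minimal: {C}⁺ = {B, C, D}; {A}⁺ = {A} — none reach the full schema.
{B, G}⁺: BG→AH adds A, H; AB→EFG adds E, F; H→C adds C; C→D adds D → {A, B, C, D, E, F, G, H}. Minimal: {G}⁺ = {G}; {B}⁺ = {B} — none reach the full schema.
{C, G}⁺: C→D adds D; CG→B adds B; BG→AH adds A, H; AB→EFG adds E, F → {A, B, C, D, E, F, G, H}. Minimal: {G}⁺ = {G}; {C}⁺ = {B, C, D} — none reach the full schema.
Any other superkey contains one of these as a subset, so there are no further candidate keys.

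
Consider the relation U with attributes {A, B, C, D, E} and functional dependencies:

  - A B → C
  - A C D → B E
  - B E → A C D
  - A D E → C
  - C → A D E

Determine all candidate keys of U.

{C}⁺: C→ADE adds A, D, E; ACD→BE adds B → {A, B, C, D, E}.
{A, B}⁺: AB→C adds C; C→ADE adds D, E → {A, B, C, D, E}. Minimal: {B}⁺ = {B}; {A}⁺ = {A} — none reach the full schema.
{B, E}⁺: BE→ACD adds A, C, D → {A, B, C, D, E}. Minimal: {E}⁺ = {E}; {B}⁺ = {B} — none reach the full schema.
{A, D, E}⁺: ADE→C adds C; ACD→BE adds B → {A, B, C, D, E}. Minimal: {D, E}⁺ = {D, E}; {A, E}⁺ = {A, E}; {A, D}⁺ = {A, D} — none reach the full schema.

(C); (A, B); (B, E); (A, D, E)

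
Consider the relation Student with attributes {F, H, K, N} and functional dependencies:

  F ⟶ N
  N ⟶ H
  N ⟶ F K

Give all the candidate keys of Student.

{F}⁺: F→N adds N; N→H adds H; N→FK adds K → {F, H, K, N}.
{N}⁺: N→H adds H; N→FK adds F, K → {F, H, K, N}.
Any other superkey contains one of these as a subset, so there are no further candidate keys.

(F); (N)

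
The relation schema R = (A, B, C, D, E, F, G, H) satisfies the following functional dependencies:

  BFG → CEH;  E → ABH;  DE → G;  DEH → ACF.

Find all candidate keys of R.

DE, BDFG

Attribute D never appears on the right-hand side of any dependency, so D must belong to every candidate key.
{D}⁺ = {D}, which is not all of the schema, so we must add further attributes.
{D, E}⁺: E→ABH adds A, B, H; DE→G adds G; DEH→ACF adds C, F → {A, B, C, D, E, F, G, H}.
{B, D, F, G}⁺: BFG→CEH adds C, E, H; E→ABH adds A → {A, B, C, D, E, F, G, H}.
Any other superkey contains one of these as a subset, so there are no further candidate keys.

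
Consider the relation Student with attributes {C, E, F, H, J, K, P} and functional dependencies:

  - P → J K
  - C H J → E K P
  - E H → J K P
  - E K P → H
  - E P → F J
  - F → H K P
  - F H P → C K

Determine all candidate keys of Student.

{F}⁺: F→HKP adds H, K, P; FHP→CK adds C; P→JK adds J; CHJ→EKP adds E → {C, E, F, H, J, K, P}.
{E, H}⁺: EH→JKP adds J, K, P; EP→FJ adds F; FHP→CK adds C → {C, E, F, H, J, K, P}. Minimal: {H}⁺ = {H}; {E}⁺ = {E} — none reach the full schema.
{E, P}⁺: P→JK adds J, K; EKP→H adds H; EP→FJ adds F; FHP→CK adds C → {C, E, F, H, J, K, P}. Minimal: {P}⁺ = {J, K, P}; {E}⁺ = {E} — none reach the full schema.
{C, H, J}⁺: CHJ→EKP adds E, K, P; EP→FJ adds F → {C, E, F, H, J, K, P}. Minimal: {H, J}⁺ = {H, J}; {C, J}⁺ = {C, J}; {C, H}⁺ = {C, H} — none reach the full schema.
{C, H, P}⁺: P→JK adds J, K; CHJ→EKP adds E; EP→FJ adds F → {C, E, F, H, J, K, P}. Minimal: {H, P}⁺ = {H, J, K, P}; {C, P}⁺ = {C, J, K, P}; {C, H}⁺ = {C, H} — none reach the full schema.

(F), (E, H), (E, P), (C, H, J), (C, H, P)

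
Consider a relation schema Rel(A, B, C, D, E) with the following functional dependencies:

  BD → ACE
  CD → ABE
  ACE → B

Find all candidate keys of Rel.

Attribute D never appears on the right-hand side of any dependency, so D must belong to every candidate key.
{D}⁺ = {D}, which is not all of the schema, so we must add further attributes.
{B, D}⁺: BD→ACE adds A, C, E → {A, B, C, D, E}. Minimal: {D}⁺ = {D}; {B}⁺ = {B} — none reach the full schema.
{C, D}⁺: CD→ABE adds A, B, E → {A, B, C, D, E}. Minimal: {D}⁺ = {D}; {C}⁺ = {C} — none reach the full schema.

{B, D}, {C, D}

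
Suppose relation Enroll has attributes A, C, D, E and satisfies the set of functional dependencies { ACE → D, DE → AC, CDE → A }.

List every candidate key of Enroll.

Attribute E never appears on the right-hand side of any dependency, so E must belong to every candidate key.
{E}⁺ = {E}, which is not all of the schema, so we must add further attributes.
{D, E}⁺: DE→AC adds A, C → {A, C, D, E}.
{A, C, E}⁺: ACE→D adds D → {A, C, D, E}.
Any other superkey contains one of these as a subset, so there are no further candidate keys.

DE, ACE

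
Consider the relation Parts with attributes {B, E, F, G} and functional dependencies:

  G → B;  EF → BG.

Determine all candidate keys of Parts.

EF

Attributes E, F never appear on any right-hand side, so every candidate key must contain {E, F}.
{E, F}⁺ = {B, E, F, G}, which is all of the schema, so {E, F} is the only candidate key.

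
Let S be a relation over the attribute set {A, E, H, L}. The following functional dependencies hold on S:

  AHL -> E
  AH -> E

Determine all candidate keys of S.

Attributes A, H, L never appear on any right-hand side, so every candidate key must contain {A, H, L}.
{A, H, L}⁺ = {A, E, H, L}, which is all of the schema, so {A, H, L} is the only candidate key.

(A, H, L)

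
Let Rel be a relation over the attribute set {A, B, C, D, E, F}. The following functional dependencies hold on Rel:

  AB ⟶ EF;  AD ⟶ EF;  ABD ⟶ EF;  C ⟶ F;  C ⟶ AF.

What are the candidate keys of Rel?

{B, C, D}

Attributes B, C, D never appear on any right-hand side, so every candidate key must contain {B, C, D}.
{B, C, D}⁺ = {A, B, C, D, E, F}, which is all of the schema, so {B, C, D} is the only candidate key.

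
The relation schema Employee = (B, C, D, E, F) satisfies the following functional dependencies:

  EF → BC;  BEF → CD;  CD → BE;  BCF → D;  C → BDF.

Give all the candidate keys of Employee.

{C}⁺: C→BDF adds B, D, F; CD→BE adds E → {B, C, D, E, F}.
{E, F}⁺: EF→BC adds B, C; BEF→CD adds D → {B, C, D, E, F}. Minimal: {F}⁺ = {F}; {E}⁺ = {E} — none reach the full schema.
Any other superkey contains one of these as a subset, so there are no further candidate keys.

{C}; {E, F}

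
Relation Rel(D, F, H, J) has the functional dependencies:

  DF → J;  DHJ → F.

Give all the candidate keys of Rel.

{D, F, H}⁺: DF→J adds J → {D, F, H, J}. Minimal: {F, H}⁺ = {F, H}; {D, H}⁺ = {D, H}; {D, F}⁺ = {D, F, J} — none reach the full schema.
{D, H, J}⁺: DHJ→F adds F → {D, F, H, J}. Minimal: {H, J}⁺ = {H, J}; {D, J}⁺ = {D, J}; {D, H}⁺ = {D, H} — none reach the full schema.

{D, F, H}, {D, H, J}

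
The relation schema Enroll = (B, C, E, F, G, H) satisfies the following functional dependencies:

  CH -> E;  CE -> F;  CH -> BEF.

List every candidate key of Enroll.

Attributes C, G, H never appear on any right-hand side, so every candidate key must contain {C, G, H}.
{C, G, H}⁺ = {B, C, E, F, G, H}, which is all of the schema, so {C, G, H} is the only candidate key.

(C, G, H)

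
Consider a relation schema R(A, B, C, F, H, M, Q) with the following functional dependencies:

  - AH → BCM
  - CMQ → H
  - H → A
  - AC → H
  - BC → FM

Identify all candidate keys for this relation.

Attribute Q never appears on the right-hand side of any dependency, so Q must belong to every candidate key.
{Q}⁺ = {Q}, which is not all of the schema, so we must add further attributes.
{H, Q}⁺: H→A adds A; AH→BCM adds B, C, M; BC→FM adds F → {A, B, C, F, H, M, Q}.
{A, C, Q}⁺: AC→H adds H; AH→BCM adds B, M; BC→FM adds F → {A, B, C, F, H, M, Q}.
{B, C, Q}⁺: BC→FM adds F, M; CMQ→H adds H; H→A adds A → {A, B, C, F, H, M, Q}.
{C, M, Q}⁺: CMQ→H adds H; H→A adds A; AH→BCM adds B; BC→FM adds F → {A, B, C, F, H, M, Q}.
Any other superkey contains one of these as a subset, so there are no further candidate keys.

{H, Q}, {A, C, Q}, {B, C, Q}, {C, M, Q}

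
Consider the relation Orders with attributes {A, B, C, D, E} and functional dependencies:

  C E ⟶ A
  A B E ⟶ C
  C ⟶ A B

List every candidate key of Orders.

CDE, ABDE

Attributes D, E never appear on any right-hand side, so every candidate key must contain {D, E}.
{D, E}⁺ = {D, E}, which is not all of the schema, so we must add further attributes.
{C, D, E}⁺: CE→A adds A; C→AB adds B → {A, B, C, D, E}. Minimal: {D, E}⁺ = {D, E}; {C, E}⁺ = {A, B, C, E}; {C, D}⁺ = {A, B, C, D} — none reach the full schema.
{A, B, D, E}⁺: ABE→C adds C → {A, B, C, D, E}. Minimal: {B, D, E}⁺ = {B, D, E}; {A, D, E}⁺ = {A, D, E}; {A, B, E}⁺ = {A, B, C, E}; … — none reach the full schema.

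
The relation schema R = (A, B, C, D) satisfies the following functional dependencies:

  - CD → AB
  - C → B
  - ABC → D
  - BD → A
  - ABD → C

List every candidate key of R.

AC; BD; CD

{A, C}⁺: C→B adds B; ABC→D adds D → {A, B, C, D}. Minimal: {C}⁺ = {B, C}; {A}⁺ = {A} — none reach the full schema.
{B, D}⁺: BD→A adds A; ABD→C adds C → {A, B, C, D}. Minimal: {D}⁺ = {D}; {B}⁺ = {B} — none reach the full schema.
{C, D}⁺: CD→AB adds A, B → {A, B, C, D}. Minimal: {D}⁺ = {D}; {C}⁺ = {B, C} — none reach the full schema.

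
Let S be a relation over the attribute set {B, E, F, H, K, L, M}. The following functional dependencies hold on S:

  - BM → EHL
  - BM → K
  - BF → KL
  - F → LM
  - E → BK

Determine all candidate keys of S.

Attribute F never appears on the right-hand side of any dependency, so F must belong to every candidate key.
{F}⁺ = {F, L, M}, which is not all of the schema, so we must add further attributes.
{B, F}⁺: BF→KL adds K, L; F→LM adds M; BM→EHL adds E, H → {B, E, F, H, K, L, M}.
{E, F}⁺: F→LM adds L, M; E→BK adds B, K; BM→EHL adds H → {B, E, F, H, K, L, M}.
Any other superkey contains one of these as a subset, so there are no further candidate keys.

(B, F); (E, F)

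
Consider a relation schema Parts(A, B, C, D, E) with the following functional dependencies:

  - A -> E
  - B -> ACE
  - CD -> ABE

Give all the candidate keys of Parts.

{B, D}, {C, D}

Attribute D never appears on the right-hand side of any dependency, so D must belong to every candidate key.
{D}⁺ = {D}, which is not all of the schema, so we must add further attributes.
{B, D}⁺: B→ACE adds A, C, E → {A, B, C, D, E}. Minimal: {D}⁺ = {D}; {B}⁺ = {A, B, C, E} — none reach the full schema.
{C, D}⁺: CD→ABE adds A, B, E → {A, B, C, D, E}. Minimal: {D}⁺ = {D}; {C}⁺ = {C} — none reach the full schema.
Any other superkey contains one of these as a subset, so there are no further candidate keys.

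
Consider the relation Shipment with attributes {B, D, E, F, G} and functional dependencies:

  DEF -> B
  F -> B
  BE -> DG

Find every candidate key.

(E, F)

{E, F}⁺: F→B adds B; BE→DG adds D, G → {B, D, E, F, G}. Minimal: {F}⁺ = {B, F}; {E}⁺ = {E} — none reach the full schema.
No other minimal superkey exists.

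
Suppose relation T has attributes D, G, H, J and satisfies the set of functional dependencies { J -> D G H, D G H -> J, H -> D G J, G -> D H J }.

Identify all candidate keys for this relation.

{G}, {H}, {J}

{G}⁺: G→DHJ adds D, H, J → {D, G, H, J}.
{H}⁺: H→DGJ adds D, G, J → {D, G, H, J}.
{J}⁺: J→DGH adds D, G, H → {D, G, H, J}.
Any other superkey contains one of these as a subset, so there are no further candidate keys.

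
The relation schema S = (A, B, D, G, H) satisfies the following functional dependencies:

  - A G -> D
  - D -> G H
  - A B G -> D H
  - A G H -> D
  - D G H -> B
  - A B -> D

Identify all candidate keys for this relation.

Attribute A never appears on the right-hand side of any dependency, so A must belong to every candidate key.
{A}⁺ = {A}, which is not all of the schema, so we must add further attributes.
{A, B}⁺: AB→D adds D; D→GH adds G, H → {A, B, D, G, H}. Minimal: {B}⁺ = {B}; {A}⁺ = {A} — none reach the full schema.
{A, D}⁺: D→GH adds G, H; DGH→B adds B → {A, B, D, G, H}. Minimal: {D}⁺ = {B, D, G, H}; {A}⁺ = {A} — none reach the full schema.
{A, G}⁺: AG→D adds D; D→GH adds H; DGH→B adds B → {A, B, D, G, H}. Minimal: {G}⁺ = {G}; {A}⁺ = {A} — none reach the full schema.

{A, B}; {A, D}; {A, G}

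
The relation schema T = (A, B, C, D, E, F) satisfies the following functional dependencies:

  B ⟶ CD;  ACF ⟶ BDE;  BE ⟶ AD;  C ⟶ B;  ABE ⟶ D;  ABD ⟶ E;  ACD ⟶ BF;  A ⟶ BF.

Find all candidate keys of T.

{A}, {B, E}, {C, E}

{A}⁺: A→BF adds B, F; B→CD adds C, D; ACF→BDE adds E → {A, B, C, D, E, F}.
{B, E}⁺: B→CD adds C, D; BE→AD adds A; ACD→BF adds F → {A, B, C, D, E, F}. Minimal: {E}⁺ = {E}; {B}⁺ = {B, C, D} — none reach the full schema.
{C, E}⁺: C→B adds B; B→CD adds D; BE→AD adds A; ACD→BF adds F → {A, B, C, D, E, F}. Minimal: {E}⁺ = {E}; {C}⁺ = {B, C, D} — none reach the full schema.
Any other superkey contains one of these as a subset, so there are no further candidate keys.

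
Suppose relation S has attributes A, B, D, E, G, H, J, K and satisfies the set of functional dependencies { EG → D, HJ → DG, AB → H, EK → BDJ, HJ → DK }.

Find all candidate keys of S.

AEK, ABEJ, AEHJ

Attributes A, E never appear on any right-hand side, so every candidate key must contain {A, E}.
{A, E}⁺ = {A, E}, which is not all of the schema, so we must add further attributes.
{A, E, K}⁺: EK→BDJ adds B, D, J; AB→H adds H; HJ→DG adds G → {A, B, D, E, G, H, J, K}. Minimal: {E, K}⁺ = {B, D, E, J, K}; {A, K}⁺ = {A, K}; {A, E}⁺ = {A, E} — none reach the full schema.
{A, B, E, J}⁺: AB→H adds H; HJ→DK adds D, K; HJ→DG adds G → {A, B, D, E, G, H, J, K}. Minimal: {B, E, J}⁺ = {B, E, J}; {A, E, J}⁺ = {A, E, J}; {A, B, J}⁺ = {A, B, D, G, H, J, K}; … — none reach the full schema.
{A, E, H, J}⁺: HJ→DG adds D, G; HJ→DK adds K; EK→BDJ adds B → {A, B, D, E, G, H, J, K}. Minimal: {E, H, J}⁺ = {B, D, E, G, H, J, K}; {A, H, J}⁺ = {A, D, G, H, J, K}; {A, E, J}⁺ = {A, E, J}; … — none reach the full schema.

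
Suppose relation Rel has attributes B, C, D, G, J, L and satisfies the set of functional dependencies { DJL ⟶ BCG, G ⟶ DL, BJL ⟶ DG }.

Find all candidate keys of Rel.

{G, J}, {B, J, L}, {D, J, L}

{G, J}⁺: G→DL adds D, L; DJL→BCG adds B, C → {B, C, D, G, J, L}.
{B, J, L}⁺: BJL→DG adds D, G; DJL→BCG adds C → {B, C, D, G, J, L}.
{D, J, L}⁺: DJL→BCG adds B, C, G → {B, C, D, G, J, L}.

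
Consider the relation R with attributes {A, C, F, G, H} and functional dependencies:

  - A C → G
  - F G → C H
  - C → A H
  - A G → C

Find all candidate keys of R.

Attribute F never appears on the right-hand side of any dependency, so F must belong to every candidate key.
{F}⁺ = {F}, which is not all of the schema, so we must add further attributes.
{C, F}⁺: C→AH adds A, H; AC→G adds G → {A, C, F, G, H}. Minimal: {F}⁺ = {F}; {C}⁺ = {A, C, G, H} — none reach the full schema.
{F, G}⁺: FG→CH adds C, H; C→AH adds A → {A, C, F, G, H}. Minimal: {G}⁺ = {G}; {F}⁺ = {F} — none reach the full schema.

(C, F), (F, G)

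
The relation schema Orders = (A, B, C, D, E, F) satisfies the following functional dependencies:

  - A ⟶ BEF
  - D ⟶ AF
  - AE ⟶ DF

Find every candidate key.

{A, C}, {C, D}

{A, C}⁺: A→BEF adds B, E, F; AE→DF adds D → {A, B, C, D, E, F}. Minimal: {C}⁺ = {C}; {A}⁺ = {A, B, D, E, F} — none reach the full schema.
{C, D}⁺: D→AF adds A, F; A→BEF adds B, E → {A, B, C, D, E, F}. Minimal: {D}⁺ = {A, B, D, E, F}; {C}⁺ = {C} — none reach the full schema.
Any other superkey contains one of these as a subset, so there are no further candidate keys.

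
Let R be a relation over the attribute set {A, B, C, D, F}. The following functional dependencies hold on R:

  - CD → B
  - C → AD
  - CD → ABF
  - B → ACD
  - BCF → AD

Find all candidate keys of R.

{B}⁺: B→ACD adds A, C, D; CD→ABF adds F → {A, B, C, D, F}.
{C}⁺: C→AD adds A, D; CD→ABF adds B, F → {A, B, C, D, F}.
Any other superkey contains one of these as a subset, so there are no further candidate keys.

B; C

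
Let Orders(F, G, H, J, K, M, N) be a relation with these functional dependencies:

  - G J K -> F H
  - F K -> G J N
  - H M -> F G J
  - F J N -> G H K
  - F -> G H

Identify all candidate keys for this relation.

FKM; FMN; HKM; HMN; GJKM

Attribute M never appears on the right-hand side of any dependency, so M must belong to every candidate key.
{M}⁺ = {M}, which is not all of the schema, so we must add further attributes.
{F, K, M}⁺: FK→GJN adds G, J, N; FJN→GHK adds H → {F, G, H, J, K, M, N}. Minimal: {K, M}⁺ = {K, M}; {F, M}⁺ = {F, G, H, J, M}; {F, K}⁺ = {F, G, H, J, K, N} — none reach the full schema.
{F, M, N}⁺: F→GH adds G, H; HM→FGJ adds J; FJN→GHK adds K → {F, G, H, J, K, M, N}. Minimal: {M, N}⁺ = {M, N}; {F, N}⁺ = {F, G, H, N}; {F, M}⁺ = {F, G, H, J, M} — none reach the full schema.
{H, K, M}⁺: HM→FGJ adds F, G, J; FK→GJN adds N → {F, G, H, J, K, M, N}. Minimal: {K, M}⁺ = {K, M}; {H, M}⁺ = {F, G, H, J, M}; {H, K}⁺ = {H, K} — none reach the full schema.
{H, M, N}⁺: HM→FGJ adds F, G, J; FJN→GHK adds K → {F, G, H, J, K, M, N}. Minimal: {M, N}⁺ = {M, N}; {H, N}⁺ = {H, N}; {H, M}⁺ = {F, G, H, J, M} — none reach the full schema.
{G, J, K, M}⁺: GJK→FH adds F, H; FK→GJN adds N → {F, G, H, J, K, M, N}. Minimal: {J, K, M}⁺ = {J, K, M}; {G, K, M}⁺ = {G, K, M}; {G, J, M}⁺ = {G, J, M}; … — none reach the full schema.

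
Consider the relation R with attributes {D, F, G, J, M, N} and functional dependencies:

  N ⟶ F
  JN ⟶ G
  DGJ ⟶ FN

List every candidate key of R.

{D, G, J, M}; {D, J, M, N}

Attributes D, J, M never appear on any right-hand side, so every candidate key must contain {D, J, M}.
{D, J, M}⁺ = {D, J, M}, which is not all of the schema, so we must add further attributes.
{D, G, J, M}⁺: DGJ→FN adds F, N → {D, F, G, J, M, N}. Minimal: {G, J, M}⁺ = {G, J, M}; {D, J, M}⁺ = {D, J, M}; {D, G, M}⁺ = {D, G, M}; … — none reach the full schema.
{D, J, M, N}⁺: N→F adds F; JN→G adds G → {D, F, G, J, M, N}. Minimal: {J, M, N}⁺ = {F, G, J, M, N}; {D, M, N}⁺ = {D, F, M, N}; {D, J, N}⁺ = {D, F, G, J, N}; … — none reach the full schema.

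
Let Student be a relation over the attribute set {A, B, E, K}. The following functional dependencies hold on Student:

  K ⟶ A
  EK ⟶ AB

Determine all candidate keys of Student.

EK

{E, K}⁺: K→A adds A; EK→AB adds B → {A, B, E, K}. Minimal: {K}⁺ = {A, K}; {E}⁺ = {E} — none reach the full schema.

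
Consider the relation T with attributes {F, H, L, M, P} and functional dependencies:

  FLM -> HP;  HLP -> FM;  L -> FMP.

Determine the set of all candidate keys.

Attribute L never appears on the right-hand side of any dependency, so L must belong to every candidate key.
{L}⁺ = {F, H, L, M, P}, which is all of the schema, so {L} is the only candidate key.

L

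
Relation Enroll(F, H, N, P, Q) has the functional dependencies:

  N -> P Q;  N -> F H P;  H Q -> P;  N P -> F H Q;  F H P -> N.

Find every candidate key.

{N}⁺: N→PQ adds P, Q; N→FHP adds F, H → {F, H, N, P, Q}.
{F, H, P}⁺: FHP→N adds N; N→PQ adds Q → {F, H, N, P, Q}. Minimal: {H, P}⁺ = {H, P}; {F, P}⁺ = {F, P}; {F, H}⁺ = {F, H} — none reach the full schema.
{F, H, Q}⁺: HQ→P adds P; FHP→N adds N → {F, H, N, P, Q}. Minimal: {H, Q}⁺ = {H, P, Q}; {F, Q}⁺ = {F, Q}; {F, H}⁺ = {F, H} — none reach the full schema.

{N}, {F, H, P}, {F, H, Q}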